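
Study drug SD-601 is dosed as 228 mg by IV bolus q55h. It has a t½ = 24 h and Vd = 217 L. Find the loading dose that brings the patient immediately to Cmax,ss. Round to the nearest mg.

287 mg

f = (1/2)^(55/24) ≈ 0.204239; accumulation ratio R = 1/(1−f) ≈ 1.25666.
Loading dose to hit Cmax,ss on first dose: D_load = D_maint·R ≈ 228 × 1.25666 ≈ 286.52 mg.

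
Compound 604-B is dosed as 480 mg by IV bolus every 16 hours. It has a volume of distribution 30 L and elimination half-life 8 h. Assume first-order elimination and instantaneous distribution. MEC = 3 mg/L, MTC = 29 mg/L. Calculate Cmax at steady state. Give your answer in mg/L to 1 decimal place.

The dosing interval is 2 half-lives, so f = 2^(−2) = 0.25.
At steady state, R = 1/(1 − 0.25) = 4/3.
Single-dose peak C₀ = D/Vd = 480/30 = 16 mg/L.
Steady-state peak Cmax,ss = C₀·R = 16 × 4/3 ≈ 21.333 mg/L.
Peak 21.3 mg/L vs MTC 29 mg/L: below toxic threshold.

21.3 mg/L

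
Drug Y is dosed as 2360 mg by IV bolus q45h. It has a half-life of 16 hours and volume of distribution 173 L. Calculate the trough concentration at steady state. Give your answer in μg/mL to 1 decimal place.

2.3 μg/mL

k = ln2/t½ = ln2/16 ≈ 0.043322 h⁻¹; fraction remaining f = e^(−kτ) = e^(−0.043322×45) ≈ 0.1423.
Accumulation ratio R = 1/(1 − f) ≈ 1/0.8577 ≈ 1.1659.
Single-dose peak C₀ = D/Vd = 2360/173 ≈ 13.642 μg/mL.
Cmax,ss = C₀/(1 − f) ≈ 13.642/0.8577 ≈ 15.905 μg/mL.
Steady-state trough Cmin,ss = Cmax,ss·f ≈ 15.905 × 0.1423 ≈ 2.263 μg/mL.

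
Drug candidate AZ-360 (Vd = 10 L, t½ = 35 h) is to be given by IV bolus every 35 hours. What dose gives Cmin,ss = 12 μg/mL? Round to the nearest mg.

τ/t½ = 35/35 ≈ 1, so f = (1/2)^(35/35) ≈ 0.500000.
Cmin,ss = (D/Vd)·f/(1−f), so D = Cmin,ss·Vd·(1−f)/f.
D = 12 × 10 × (1−f)/f ≈ 12 × 10 × 1.00000 ≈ 120.00 mg.

120 mg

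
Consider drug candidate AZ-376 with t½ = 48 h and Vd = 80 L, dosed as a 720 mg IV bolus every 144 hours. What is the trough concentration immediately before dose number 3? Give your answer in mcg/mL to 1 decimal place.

1.3 mcg/mL

f = (1/2)^(τ/t½) = (1/2)^(144/48) ≈ 0.1250.
C₀ = D/Vd = 720/80 ≈ 9.000 mcg/mL.
Before the 3rd dose, 2 doses have been given. Superposition: Cmin = C₀·(f + f²).
≈ 9.000 × (0.1250 + 0.0156) ≈ 9.000 × 0.1406 ≈ 1.265 mcg/mL.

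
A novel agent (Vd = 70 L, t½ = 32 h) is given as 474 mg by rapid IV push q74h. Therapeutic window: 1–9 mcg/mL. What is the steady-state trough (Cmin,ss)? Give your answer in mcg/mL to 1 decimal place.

k = ln2/t½ = ln2/32 ≈ 0.021661 h⁻¹; fraction remaining f = e^(−kτ) = e^(−0.021661×74) ≈ 0.2013.
At steady state, accumulation factor R = 1/(1 − e^(−kτ)) ≈ 1.2520.
Single-dose peak C₀ = D/Vd = 474/70 ≈ 6.771 mcg/mL.
Cmax,ss = C₀/(1 − f) ≈ 6.771/0.7987 ≈ 8.478 mcg/mL.
Steady-state trough Cmin,ss = Cmax,ss·f ≈ 8.478 × 0.2013 ≈ 1.707 mcg/mL.
Trough 1.7 mcg/mL vs MEC 1 mcg/mL: adequate.

1.7 mcg/mL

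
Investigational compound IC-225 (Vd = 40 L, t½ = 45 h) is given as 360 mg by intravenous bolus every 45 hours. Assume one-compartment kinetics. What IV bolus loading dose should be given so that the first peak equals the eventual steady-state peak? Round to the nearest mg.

f = (1/2)^(45/45) ≈ 0.500000; accumulation ratio R = 1/(1−f) ≈ 2.00000.
Loading dose to hit Cmax,ss on first dose: D_load = D_maint·R ≈ 360 × 2.00000 ≈ 720.00 mg.

720 mg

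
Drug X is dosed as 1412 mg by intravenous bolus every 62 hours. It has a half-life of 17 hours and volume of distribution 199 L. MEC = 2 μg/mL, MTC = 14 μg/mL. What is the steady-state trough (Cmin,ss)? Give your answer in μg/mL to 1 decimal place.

k = ln2/t½ = ln2/17 ≈ 0.040773 h⁻¹; fraction remaining f = e^(−kτ) = e^(−0.040773×62) ≈ 0.0798.
At steady state, accumulation factor R = 1/(1 − e^(−kτ)) ≈ 1.0867.
Each bolus raises the concentration by D/Vd = 1412/199 ≈ 7.095 μg/mL.
Steady-state peak Cmax,ss = C₀·R ≈ 7.095 × 1.0867 ≈ 7.710 μg/mL.
Steady-state trough Cmin,ss = Cmax,ss·f ≈ 7.710 × 0.0798 ≈ 0.615 μg/mL.
Trough 0.6 μg/mL vs MEC 2 μg/mL: subtherapeutic.

0.6 μg/mL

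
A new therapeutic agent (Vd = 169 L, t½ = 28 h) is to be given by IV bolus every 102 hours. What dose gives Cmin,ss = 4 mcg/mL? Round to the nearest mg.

τ/t½ = 102/28 ≈ 3.6429, so f = (1/2)^(102/28) ≈ 0.080055.
Cmin,ss = (D/Vd)·f/(1−f), so D = Cmin,ss·Vd·(1−f)/f.
D = 4 × 169 × (1−f)/f ≈ 4 × 169 × 11.49141 ≈ 7768.19 mg.

7768 mg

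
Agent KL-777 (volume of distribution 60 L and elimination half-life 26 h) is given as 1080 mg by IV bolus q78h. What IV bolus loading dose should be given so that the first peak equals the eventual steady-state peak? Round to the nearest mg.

1234 mg

f = (1/2)^(78/26) ≈ 0.125000; accumulation ratio R = 1/(1−f) ≈ 1.14286.
Loading dose to hit Cmax,ss on first dose: D_load = D_maint·R ≈ 1080 × 1.14286 ≈ 1234.29 mg.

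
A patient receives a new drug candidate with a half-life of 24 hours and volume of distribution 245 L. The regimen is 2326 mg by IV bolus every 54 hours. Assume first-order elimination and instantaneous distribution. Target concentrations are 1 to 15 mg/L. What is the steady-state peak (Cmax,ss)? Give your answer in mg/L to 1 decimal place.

k = ln2/t½ = ln2/24 ≈ 0.028881 h⁻¹; fraction remaining f = e^(−kτ) = e^(−0.028881×54) ≈ 0.2102.
At steady state, accumulation factor R = 1/(1 − e^(−kτ)) ≈ 1.2661.
Each bolus raises the concentration by D/Vd = 2326/245 ≈ 9.494 mg/L.
Steady-state peak Cmax,ss = C₀·R ≈ 9.494 × 1.2661 ≈ 12.020 mg/L.
Peak 12.0 mg/L vs MTC 15 mg/L: below toxic threshold.

12.0 mg/L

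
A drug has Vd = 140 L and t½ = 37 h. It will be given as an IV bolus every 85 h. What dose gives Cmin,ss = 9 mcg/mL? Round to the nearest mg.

4933 mg

τ/t½ = 85/37 ≈ 2.2973, so f = (1/2)^(85/37) ≈ 0.203444.
Cmin,ss = (D/Vd)·f/(1−f), so D = Cmin,ss·Vd·(1−f)/f.
D = 9 × 140 × (1−f)/f ≈ 9 × 140 × 3.91536 ≈ 4933.35 mg.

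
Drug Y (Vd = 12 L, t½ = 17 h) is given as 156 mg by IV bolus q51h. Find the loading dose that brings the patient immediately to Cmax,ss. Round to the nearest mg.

178 mg

f = (1/2)^(51/17) ≈ 0.125000; accumulation ratio R = 1/(1−f) ≈ 1.14286.
Loading dose to hit Cmax,ss on first dose: D_load = D_maint·R ≈ 156 × 1.14286 ≈ 178.29 mg.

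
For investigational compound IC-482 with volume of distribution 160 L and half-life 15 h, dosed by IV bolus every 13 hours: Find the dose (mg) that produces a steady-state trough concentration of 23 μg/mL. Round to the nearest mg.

3030 mg

τ/t½ = 13/15 ≈ 0.86667, so f = (1/2)^(13/15) ≈ 0.548412.
Cmin,ss = (D/Vd)·f/(1−f), so D = Cmin,ss·Vd·(1−f)/f.
D = 23 × 160 × (1−f)/f ≈ 23 × 160 × 0.82345 ≈ 3030.30 mg.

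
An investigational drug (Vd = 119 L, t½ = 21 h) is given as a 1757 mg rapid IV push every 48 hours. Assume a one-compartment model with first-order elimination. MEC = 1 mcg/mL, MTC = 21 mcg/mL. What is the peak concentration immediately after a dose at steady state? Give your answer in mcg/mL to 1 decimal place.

k = ln2/t½ = ln2/21 ≈ 0.033007 h⁻¹; fraction remaining f = e^(−kτ) = e^(−0.033007×48) ≈ 0.2051.
At steady state, accumulation factor R = 1/(1 − e^(−kτ)) ≈ 1.2580.
Each bolus raises the concentration by D/Vd = 1757/119 ≈ 14.765 mcg/mL.
Cmax,ss = C₀/(1 − f) ≈ 14.765/0.7949 ≈ 18.575 mcg/mL.
Peak 18.6 mcg/mL vs MTC 21 mcg/mL: below toxic threshold.

18.6 mcg/mL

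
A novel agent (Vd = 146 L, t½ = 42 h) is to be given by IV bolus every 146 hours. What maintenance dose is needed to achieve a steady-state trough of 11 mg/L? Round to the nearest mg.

τ/t½ = 146/42 ≈ 3.4762, so f = (1/2)^(146/42) ≈ 0.089859.
Cmin,ss = (D/Vd)·f/(1−f), so D = Cmin,ss·Vd·(1−f)/f.
D = 11 × 146 × (1−f)/f ≈ 11 × 146 × 10.12855 ≈ 16266.45 mg.

16266 mg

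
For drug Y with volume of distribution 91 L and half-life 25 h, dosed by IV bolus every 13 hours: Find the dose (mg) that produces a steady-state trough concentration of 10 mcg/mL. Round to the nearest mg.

τ/t½ = 13/25 ≈ 0.52, so f = (1/2)^(13/25) ≈ 0.697372.
Cmin,ss = (D/Vd)·f/(1−f), so D = Cmin,ss·Vd·(1−f)/f.
D = 10 × 91 × (1−f)/f ≈ 10 × 91 × 0.43395 ≈ 394.89 mg.

395 mg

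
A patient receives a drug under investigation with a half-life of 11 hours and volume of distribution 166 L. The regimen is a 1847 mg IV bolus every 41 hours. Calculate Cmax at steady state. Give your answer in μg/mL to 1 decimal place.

12.0 μg/mL

k = ln2/t½ = ln2/11 ≈ 0.063013 h⁻¹; fraction remaining f = e^(−kτ) = e^(−0.063013×41) ≈ 0.0755.
Accumulation ratio R = 1/(1 − f) ≈ 1/0.9245 ≈ 1.0817.
Single-dose peak C₀ = D/Vd = 1847/166 ≈ 11.127 μg/mL.
Steady-state peak Cmax,ss = C₀·R ≈ 11.127 × 1.0817 ≈ 12.036 μg/mL.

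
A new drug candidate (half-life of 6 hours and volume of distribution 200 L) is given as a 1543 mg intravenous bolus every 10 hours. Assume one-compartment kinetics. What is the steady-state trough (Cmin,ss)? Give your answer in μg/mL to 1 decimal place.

3.5 μg/mL

τ/t½ = 10/6 ≈ 1.6667, so fraction remaining f = (1/2)^(10/6) ≈ 0.3150.
Each bolus raises the concentration by D/Vd = 1543/200 ≈ 7.715 μg/mL.
Steady-state trough Cmin,ss = C₀·f/(1−f) ≈ 7.715 × 0.3150/0.6850 ≈ 3.548 μg/mL.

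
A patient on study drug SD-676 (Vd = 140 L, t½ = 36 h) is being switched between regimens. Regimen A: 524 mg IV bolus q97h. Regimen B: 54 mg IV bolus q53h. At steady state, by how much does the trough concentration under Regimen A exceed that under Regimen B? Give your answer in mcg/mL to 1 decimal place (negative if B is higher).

Regimen A: f = (1/2)^(97/36) ≈ 0.1545; Cmin,ss = (524/140)·f/(1−f) ≈ 0.684 mcg/mL.
Regimen B: f = (1/2)^(53/36) ≈ 0.3604; Cmin,ss = (54/140)·f/(1−f) ≈ 0.217 mcg/mL.
Difference ≈ 0.684 − 0.217 ≈ 0.467 mcg/mL.

0.5 mcg/mL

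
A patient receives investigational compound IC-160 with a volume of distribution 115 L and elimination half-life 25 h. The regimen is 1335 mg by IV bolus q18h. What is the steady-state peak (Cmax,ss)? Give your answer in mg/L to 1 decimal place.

29.5 mg/L

k = ln2/t½ = ln2/25 ≈ 0.027726 h⁻¹; fraction remaining f = e^(−kτ) = e^(−0.027726×18) ≈ 0.6071.
Accumulation ratio R = 1/(1 − f) ≈ 1/0.3929 ≈ 2.5452.
Single-dose peak C₀ = D/Vd = 1335/115 ≈ 11.609 mg/L.
Steady-state peak Cmax,ss = C₀·R ≈ 11.609 × 2.5452 ≈ 29.547 mg/L.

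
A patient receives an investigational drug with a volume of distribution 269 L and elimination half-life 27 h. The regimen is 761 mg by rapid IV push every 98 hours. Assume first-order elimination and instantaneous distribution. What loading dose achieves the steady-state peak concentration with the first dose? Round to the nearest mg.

828 mg

f = (1/2)^(98/27) ≈ 0.080793; accumulation ratio R = 1/(1−f) ≈ 1.08789.
Loading dose to hit Cmax,ss on first dose: D_load = D_maint·R ≈ 761 × 1.08789 ≈ 827.88 mg.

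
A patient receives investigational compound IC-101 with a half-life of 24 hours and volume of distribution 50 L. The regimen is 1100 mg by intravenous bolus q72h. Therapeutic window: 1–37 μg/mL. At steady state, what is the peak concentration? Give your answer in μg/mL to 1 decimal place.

The dosing interval is 3 half-lives, so f = 2^(−3) = 0.125.
At steady state, R = 1/(1 − 0.125) = 8/7.
Single-dose peak C₀ = D/Vd = 1100/50 = 22 μg/mL.
Steady-state peak Cmax,ss = C₀·R = 22 × 8/7 ≈ 25.143 μg/mL.
Peak 25.1 μg/mL vs MTC 37 μg/mL: below toxic threshold.

25.1 μg/mL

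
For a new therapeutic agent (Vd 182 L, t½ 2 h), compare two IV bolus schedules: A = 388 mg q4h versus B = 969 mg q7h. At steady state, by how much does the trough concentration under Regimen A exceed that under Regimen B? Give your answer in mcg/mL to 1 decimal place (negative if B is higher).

Regimen A: f = (1/2)^(4/2) ≈ 0.2500; Cmin,ss = (388/182)·f/(1−f) ≈ 0.711 mcg/mL.
Regimen B: f = (1/2)^(7/2) ≈ 0.0884; Cmin,ss = (969/182)·f/(1−f) ≈ 0.516 mcg/mL.
Difference ≈ 0.711 − 0.516 ≈ 0.195 mcg/mL.

0.2 mcg/mL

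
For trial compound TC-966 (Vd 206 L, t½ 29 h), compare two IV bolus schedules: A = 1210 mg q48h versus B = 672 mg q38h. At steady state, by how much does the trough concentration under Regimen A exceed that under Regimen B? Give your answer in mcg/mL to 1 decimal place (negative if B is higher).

0.5 mcg/mL

Regimen A: f = (1/2)^(48/29) ≈ 0.3175; Cmin,ss = (1210/206)·f/(1−f) ≈ 2.732 mcg/mL.
Regimen B: f = (1/2)^(38/29) ≈ 0.4032; Cmin,ss = (672/206)·f/(1−f) ≈ 2.204 mcg/mL.
Difference ≈ 2.732 − 2.204 ≈ 0.528 mcg/mL.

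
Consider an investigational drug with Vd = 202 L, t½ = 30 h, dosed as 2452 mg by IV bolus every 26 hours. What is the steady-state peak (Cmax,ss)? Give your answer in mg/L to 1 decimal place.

k = ln2/t½ = ln2/30 ≈ 0.023105 h⁻¹; fraction remaining f = e^(−kτ) = e^(−0.023105×26) ≈ 0.5484.
Accumulation ratio R = 1/(1 − f) ≈ 1/0.4516 ≈ 2.2143.
Single-dose peak C₀ = D/Vd = 2452/202 ≈ 12.139 mg/L.
Cmax,ss = C₀/(1 − f) ≈ 12.139/0.4516 ≈ 26.880 mg/L.

26.9 mg/L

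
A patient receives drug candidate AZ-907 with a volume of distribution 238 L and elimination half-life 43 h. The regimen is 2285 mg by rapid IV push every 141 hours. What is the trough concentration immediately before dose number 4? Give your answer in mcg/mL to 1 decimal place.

f = (1/2)^(τ/t½) = (1/2)^(141/43) ≈ 0.1030.
C₀ = D/Vd = 2285/238 ≈ 9.601 mcg/mL.
Before the 4th dose, 3 doses have been given. Superposition: Cmin = C₀·(f + f² + … + f^3).
≈ 9.601 × (0.1030 + 0.0106 + 0.0011) ≈ 9.601 × 0.1147 ≈ 1.101 mcg/mL.

1.1 mcg/mL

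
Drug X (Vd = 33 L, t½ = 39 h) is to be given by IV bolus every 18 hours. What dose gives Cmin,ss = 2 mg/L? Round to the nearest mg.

τ/t½ = 18/39 ≈ 0.46154, so f = (1/2)^(18/39) ≈ 0.726211.
Cmin,ss = (D/Vd)·f/(1−f), so D = Cmin,ss·Vd·(1−f)/f.
D = 2 × 33 × (1−f)/f ≈ 2 × 33 × 0.37701 ≈ 24.88 mg.

25 mg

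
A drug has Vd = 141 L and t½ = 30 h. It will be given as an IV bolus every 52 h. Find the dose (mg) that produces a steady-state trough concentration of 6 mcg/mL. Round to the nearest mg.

τ/t½ = 52/30 ≈ 1.7333, so f = (1/2)^(52/30) ≈ 0.300756.
Cmin,ss = (D/Vd)·f/(1−f), so D = Cmin,ss·Vd·(1−f)/f.
D = 6 × 141 × (1−f)/f ≈ 6 × 141 × 2.32495 ≈ 1966.91 mg.

1967 mg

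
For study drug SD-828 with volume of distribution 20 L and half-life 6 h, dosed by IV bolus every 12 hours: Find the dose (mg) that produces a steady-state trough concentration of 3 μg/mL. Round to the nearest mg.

180 mg

τ/t½ = 12/6 ≈ 2, so f = (1/2)^(12/6) ≈ 0.250000.
Cmin,ss = (D/Vd)·f/(1−f), so D = Cmin,ss·Vd·(1−f)/f.
D = 3 × 20 × (1−f)/f ≈ 3 × 20 × 3.00000 ≈ 180.00 mg.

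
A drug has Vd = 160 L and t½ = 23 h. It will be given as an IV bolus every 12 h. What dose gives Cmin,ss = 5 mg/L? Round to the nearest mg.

τ/t½ = 12/23 ≈ 0.52174, so f = (1/2)^(12/23) ≈ 0.696532.
Cmin,ss = (D/Vd)·f/(1−f), so D = Cmin,ss·Vd·(1−f)/f.
D = 5 × 160 × (1−f)/f ≈ 5 × 160 × 0.43568 ≈ 348.54 mg.

349 mg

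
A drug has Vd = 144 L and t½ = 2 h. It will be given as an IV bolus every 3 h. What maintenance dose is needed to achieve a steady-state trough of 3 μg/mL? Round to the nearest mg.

τ/t½ = 3/2 ≈ 1.5, so f = (1/2)^(3/2) ≈ 0.353553.
Cmin,ss = (D/Vd)·f/(1−f), so D = Cmin,ss·Vd·(1−f)/f.
D = 3 × 144 × (1−f)/f ≈ 3 × 144 × 1.82843 ≈ 789.88 mg.

790 mg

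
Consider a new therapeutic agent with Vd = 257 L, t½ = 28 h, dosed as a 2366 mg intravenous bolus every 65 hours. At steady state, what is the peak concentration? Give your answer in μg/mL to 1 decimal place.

k = ln2/t½ = ln2/28 ≈ 0.024755 h⁻¹; fraction remaining f = e^(−kτ) = e^(−0.024755×65) ≈ 0.2001.
Accumulation ratio R = 1/(1 − f) ≈ 1/0.7999 ≈ 1.2502.
Single-dose peak C₀ = D/Vd = 2366/257 ≈ 9.206 μg/mL.
Cmax,ss = C₀/(1 − f) ≈ 9.206/0.7999 ≈ 11.509 μg/mL.

11.5 μg/mL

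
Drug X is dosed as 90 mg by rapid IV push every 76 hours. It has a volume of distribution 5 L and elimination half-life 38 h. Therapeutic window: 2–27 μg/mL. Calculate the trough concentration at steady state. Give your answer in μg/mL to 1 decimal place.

The dosing interval is 2 half-lives, so f = 2^(−2) = 0.25.
Accumulation ratio R = 1/(1 − f) = 1/0.75 = 4/3.
Single-dose peak C₀ = D/Vd = 90/5 = 18 μg/mL.
Steady-state peak Cmax,ss = C₀·R = 18 × 4/3 ≈ 24.000 μg/mL.
Steady-state trough Cmin,ss = Cmax,ss·f ≈ 24.000 × 0.25 ≈ 6.000 μg/mL.
Trough 6.0 μg/mL vs MEC 2 μg/mL: adequate.

6.0 μg/mL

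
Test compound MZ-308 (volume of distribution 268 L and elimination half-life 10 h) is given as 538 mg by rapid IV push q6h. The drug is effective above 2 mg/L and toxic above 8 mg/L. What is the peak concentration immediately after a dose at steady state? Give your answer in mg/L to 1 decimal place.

5.9 mg/L

k = ln2/t½ = ln2/10 ≈ 0.069315 h⁻¹; fraction remaining f = e^(−kτ) = e^(−0.069315×6) ≈ 0.6598.
Accumulation ratio R = 1/(1 − f) ≈ 1/0.3402 ≈ 2.9394.
Single-dose peak C₀ = D/Vd = 538/268 ≈ 2.007 mg/L.
Steady-state peak Cmax,ss = C₀·R ≈ 2.007 × 2.9394 ≈ 5.899 mg/L.
Peak 5.9 mg/L vs MTC 8 mg/L: below toxic threshold.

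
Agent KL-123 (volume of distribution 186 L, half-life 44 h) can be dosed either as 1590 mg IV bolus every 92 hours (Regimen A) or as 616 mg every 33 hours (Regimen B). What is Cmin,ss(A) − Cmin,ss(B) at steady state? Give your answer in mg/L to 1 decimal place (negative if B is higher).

Regimen A: f = (1/2)^(92/44) ≈ 0.2347; Cmin,ss = (1590/186)·f/(1−f) ≈ 2.622 mg/L.
Regimen B: f = (1/2)^(33/44) ≈ 0.5946; Cmin,ss = (616/186)·f/(1−f) ≈ 4.857 mg/L.
Difference ≈ 2.622 − 4.857 ≈ -2.235 mg/L.

-2.2 mg/L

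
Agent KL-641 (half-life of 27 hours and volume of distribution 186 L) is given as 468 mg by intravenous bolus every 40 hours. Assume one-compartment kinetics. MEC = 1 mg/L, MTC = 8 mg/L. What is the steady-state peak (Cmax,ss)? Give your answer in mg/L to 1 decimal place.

τ/t½ = 40/27 ≈ 1.4815, so fraction remaining f = (1/2)^(40/27) ≈ 0.3581.
At steady state, accumulation factor R = 1/(1 − e^(−kτ)) ≈ 1.5579.
Each bolus raises the concentration by D/Vd = 468/186 ≈ 2.516 mg/L.
Cmax,ss = C₀/(1 − f) ≈ 2.516/0.6419 ≈ 3.920 mg/L.
Peak 3.9 mg/L vs MTC 8 mg/L: below toxic threshold.

3.9 mg/L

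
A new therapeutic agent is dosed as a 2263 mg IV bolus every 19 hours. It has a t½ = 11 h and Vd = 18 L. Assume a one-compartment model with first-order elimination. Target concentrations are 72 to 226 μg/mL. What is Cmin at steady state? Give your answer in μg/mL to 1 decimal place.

Over one 19-h interval, 19/11 ≈ 1.7273 half-lives elapse, leaving f ≈ 0.3020 of each dose.
Accumulation ratio R = 1/(1 − f) ≈ 1/0.6980 ≈ 1.4327.
Each bolus raises the concentration by D/Vd = 2263/18 ≈ 125.722 μg/mL.
Steady-state peak Cmax,ss = C₀·R ≈ 125.722 × 1.4327 ≈ 180.122 μg/mL.
One interval later, Cmin,ss = Cmax,ss·e^(−kτ) ≈ 180.122 × 0.3020 ≈ 54.397 μg/mL.
Trough 54.4 μg/mL vs MEC 72 μg/mL: subtherapeutic.

54.4 μg/mL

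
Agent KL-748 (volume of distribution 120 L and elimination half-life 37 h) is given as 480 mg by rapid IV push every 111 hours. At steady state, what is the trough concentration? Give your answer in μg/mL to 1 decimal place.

τ = 111 h = 3 half-lives, so f = (1/2)^3 = 0.125.
At steady state, R = 1/(1 − 0.125) = 8/7.
Single-dose peak C₀ = D/Vd = 480/120 = 4 μg/mL.
Steady-state peak Cmax,ss = C₀·R = 4 × 8/7 ≈ 4.571 μg/mL.
Steady-state trough Cmin,ss = Cmax,ss·f ≈ 4.571 × 0.125 ≈ 0.571 μg/mL.

0.6 μg/mL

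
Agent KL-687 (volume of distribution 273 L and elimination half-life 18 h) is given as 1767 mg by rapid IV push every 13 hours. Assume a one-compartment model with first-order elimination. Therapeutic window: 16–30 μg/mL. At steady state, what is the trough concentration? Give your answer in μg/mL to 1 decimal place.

10.0 μg/mL

Over one 13-h interval, 13/18 ≈ 0.72222 half-lives elapse, leaving f ≈ 0.6062 of each dose.
At steady state, accumulation factor R = 1/(1 − e^(−kτ)) ≈ 2.5394.
Each bolus raises the concentration by D/Vd = 1767/273 ≈ 6.473 μg/mL.
Steady-state peak Cmax,ss = C₀·R ≈ 6.473 × 2.5394 ≈ 16.438 μg/mL.
One interval later, Cmin,ss = Cmax,ss·e^(−kτ) ≈ 16.438 × 0.6062 ≈ 9.965 μg/mL.
Trough 10.0 μg/mL vs MEC 16 μg/mL: subtherapeutic.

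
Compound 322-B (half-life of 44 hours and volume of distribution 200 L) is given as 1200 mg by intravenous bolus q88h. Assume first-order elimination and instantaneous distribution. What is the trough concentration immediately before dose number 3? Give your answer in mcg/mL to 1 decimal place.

1.9 mcg/mL

f = (1/2)^(τ/t½) = (1/2)^(88/44) ≈ 0.2500.
C₀ = D/Vd = 1200/200 ≈ 6.000 mcg/mL.
Before the 3rd dose, 2 doses have been given. Superposition: Cmin = C₀·(f + f²).
≈ 6.000 × (0.2500 + 0.0625) ≈ 6.000 × 0.3125 ≈ 1.875 mcg/mL.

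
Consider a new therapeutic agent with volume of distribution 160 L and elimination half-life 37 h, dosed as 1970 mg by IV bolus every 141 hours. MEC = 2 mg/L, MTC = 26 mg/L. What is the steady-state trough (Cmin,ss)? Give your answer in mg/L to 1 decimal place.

k = ln2/t½ = ln2/37 ≈ 0.018734 h⁻¹; fraction remaining f = e^(−kτ) = e^(−0.018734×141) ≈ 0.0713.
At steady state, accumulation factor R = 1/(1 − e^(−kτ)) ≈ 1.0768.
Each bolus raises the concentration by D/Vd = 1970/160 ≈ 12.312 mg/L.
Cmax,ss = C₀/(1 − f) ≈ 12.312/0.9287 ≈ 13.257 mg/L.
One interval later, Cmin,ss = Cmax,ss·e^(−kτ) ≈ 13.257 × 0.0713 ≈ 0.945 mg/L.
Trough 0.9 mg/L vs MEC 2 mg/L: subtherapeutic.

0.9 mg/L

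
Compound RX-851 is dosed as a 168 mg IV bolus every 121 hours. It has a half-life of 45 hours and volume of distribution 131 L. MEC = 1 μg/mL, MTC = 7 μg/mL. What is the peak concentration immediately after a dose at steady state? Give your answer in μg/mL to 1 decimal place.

τ/t½ = 121/45 ≈ 2.6889, so fraction remaining f = (1/2)^(121/45) ≈ 0.1551.
Accumulation ratio R = 1/(1 − f) ≈ 1/0.8449 ≈ 1.1836.
Each bolus raises the concentration by D/Vd = 168/131 ≈ 1.282 μg/mL.
Steady-state peak Cmax,ss = C₀·R ≈ 1.282 × 1.1836 ≈ 1.517 μg/mL.
Peak 1.5 μg/mL vs MTC 7 μg/mL: below toxic threshold.

1.5 μg/mL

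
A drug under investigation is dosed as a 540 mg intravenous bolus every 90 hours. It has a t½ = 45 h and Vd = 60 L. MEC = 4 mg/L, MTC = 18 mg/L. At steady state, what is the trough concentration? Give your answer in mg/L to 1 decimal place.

τ = 90 h = 2 half-lives, so f = (1/2)^2 = 0.25.
At steady state, R = 1/(1 − 0.25) = 4/3.
Single-dose peak C₀ = D/Vd = 540/60 = 9 mg/L.
Steady-state peak Cmax,ss = C₀·R = 9 × 4/3 ≈ 12.000 mg/L.
Steady-state trough Cmin,ss = Cmax,ss·f ≈ 12.000 × 0.25 ≈ 3.000 mg/L.
Trough 3.0 mg/L vs MEC 4 mg/L: subtherapeutic.

3.0 mg/L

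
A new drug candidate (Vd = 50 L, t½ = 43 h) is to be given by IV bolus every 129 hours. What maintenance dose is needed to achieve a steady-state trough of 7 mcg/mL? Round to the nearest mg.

2450 mg

τ/t½ = 129/43 ≈ 3, so f = (1/2)^(129/43) ≈ 0.125000.
Cmin,ss = (D/Vd)·f/(1−f), so D = Cmin,ss·Vd·(1−f)/f.
D = 7 × 50 × (1−f)/f ≈ 7 × 50 × 7.00000 ≈ 2450.00 mg.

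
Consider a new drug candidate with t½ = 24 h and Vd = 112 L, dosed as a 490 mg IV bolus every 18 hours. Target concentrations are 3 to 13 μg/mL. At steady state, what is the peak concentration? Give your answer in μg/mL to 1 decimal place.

k = ln2/t½ = ln2/24 ≈ 0.028881 h⁻¹; fraction remaining f = e^(−kτ) = e^(−0.028881×18) ≈ 0.5946.
Accumulation ratio R = 1/(1 − f) ≈ 1/0.4054 ≈ 2.4667.
Single-dose peak C₀ = D/Vd = 490/112 ≈ 4.375 μg/mL.
Steady-state peak Cmax,ss = C₀·R ≈ 4.375 × 2.4667 ≈ 10.792 μg/mL.
Peak 10.8 μg/mL vs MTC 13 μg/mL: below toxic threshold.

10.8 μg/mL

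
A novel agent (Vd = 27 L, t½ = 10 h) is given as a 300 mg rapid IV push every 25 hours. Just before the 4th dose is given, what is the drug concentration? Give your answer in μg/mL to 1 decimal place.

f = (1/2)^(τ/t½) = (1/2)^(25/10) ≈ 0.1768.
C₀ = D/Vd = 300/27 ≈ 11.111 μg/mL.
Before the 4th dose, 3 doses have been given. Superposition: Cmin = C₀·(f + f² + … + f^3).
≈ 11.111 × (0.1768 + 0.0313 + 0.0055) ≈ 11.111 × 0.2136 ≈ 2.373 μg/mL.

2.4 μg/mL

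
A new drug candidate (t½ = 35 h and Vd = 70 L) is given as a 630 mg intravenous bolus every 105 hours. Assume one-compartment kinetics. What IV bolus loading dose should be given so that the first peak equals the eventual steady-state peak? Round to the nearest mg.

720 mg

f = (1/2)^(105/35) ≈ 0.125000; accumulation ratio R = 1/(1−f) ≈ 1.14286.
Loading dose to hit Cmax,ss on first dose: D_load = D_maint·R ≈ 630 × 1.14286 ≈ 720.00 mg.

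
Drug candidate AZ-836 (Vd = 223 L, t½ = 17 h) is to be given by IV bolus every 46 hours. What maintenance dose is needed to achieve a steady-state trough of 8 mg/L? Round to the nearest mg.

τ/t½ = 46/17 ≈ 2.7059, so f = (1/2)^(46/17) ≈ 0.153267.
Cmin,ss = (D/Vd)·f/(1−f), so D = Cmin,ss·Vd·(1−f)/f.
D = 8 × 223 × (1−f)/f ≈ 8 × 223 × 5.52456 ≈ 9855.82 mg.

9856 mg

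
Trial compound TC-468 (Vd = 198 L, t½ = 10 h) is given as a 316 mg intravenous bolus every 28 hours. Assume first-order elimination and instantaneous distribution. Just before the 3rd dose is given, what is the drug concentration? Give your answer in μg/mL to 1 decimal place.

0.3 μg/mL

f = (1/2)^(τ/t½) = (1/2)^(28/10) ≈ 0.1436.
C₀ = D/Vd = 316/198 ≈ 1.596 μg/mL.
Before the 3rd dose, 2 doses have been given. Superposition: Cmin = C₀·(f + f²).
≈ 1.596 × (0.1436 + 0.0206) ≈ 1.596 × 0.1642 ≈ 0.262 μg/mL.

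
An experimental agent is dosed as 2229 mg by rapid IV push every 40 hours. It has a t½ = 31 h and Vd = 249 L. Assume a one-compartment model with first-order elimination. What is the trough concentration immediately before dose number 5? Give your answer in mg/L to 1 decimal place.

6.0 mg/L

f = (1/2)^(τ/t½) = (1/2)^(40/31) ≈ 0.4089.
C₀ = D/Vd = 2229/249 ≈ 8.952 mg/L.
Before the 5th dose, 4 doses have been given. Superposition: Cmin = C₀·(f + f² + … + f^4).
≈ 8.952 × (0.4089 + 0.1672 + 0.0684 + 0.0280) ≈ 8.952 × 0.6725 ≈ 6.020 mg/L.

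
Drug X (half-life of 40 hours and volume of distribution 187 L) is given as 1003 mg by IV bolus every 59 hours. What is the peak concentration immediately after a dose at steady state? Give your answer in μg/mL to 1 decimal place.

8.4 μg/mL

τ/t½ = 59/40 ≈ 1.475, so fraction remaining f = (1/2)^(59/40) ≈ 0.3597.
At steady state, accumulation factor R = 1/(1 − e^(−kτ)) ≈ 1.5618.
Single-dose peak C₀ = D/Vd = 1003/187 ≈ 5.364 μg/mL.
Steady-state peak Cmax,ss = C₀·R ≈ 5.364 × 1.5618 ≈ 8.377 μg/mL.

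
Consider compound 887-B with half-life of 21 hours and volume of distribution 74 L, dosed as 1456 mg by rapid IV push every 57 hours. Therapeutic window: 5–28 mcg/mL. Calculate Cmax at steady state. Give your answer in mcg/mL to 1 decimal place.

Over one 57-h interval, 57/21 ≈ 2.7143 half-lives elapse, leaving f ≈ 0.1524 of each dose.
At steady state, accumulation factor R = 1/(1 − e^(−kτ)) ≈ 1.1798.
Each bolus raises the concentration by D/Vd = 1456/74 ≈ 19.676 mcg/mL.
Steady-state peak Cmax,ss = C₀·R ≈ 19.676 × 1.1798 ≈ 23.214 mcg/mL.
Peak 23.2 mcg/mL vs MTC 28 mcg/mL: below toxic threshold.

23.2 mcg/mL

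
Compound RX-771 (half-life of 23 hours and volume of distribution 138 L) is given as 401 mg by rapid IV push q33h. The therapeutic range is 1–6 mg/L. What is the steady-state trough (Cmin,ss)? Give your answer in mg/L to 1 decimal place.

τ/t½ = 33/23 ≈ 1.4348, so fraction remaining f = (1/2)^(33/23) ≈ 0.3699.
Accumulation ratio R = 1/(1 − f) ≈ 1/0.6301 ≈ 1.5870.
Single-dose peak C₀ = D/Vd = 401/138 ≈ 2.906 mg/L.
Steady-state peak Cmax,ss = C₀·R ≈ 2.906 × 1.5870 ≈ 4.612 mg/L.
One interval later, Cmin,ss = Cmax,ss·e^(−kτ) ≈ 4.612 × 0.3699 ≈ 1.706 mg/L.
Trough 1.7 mg/L vs MEC 1 mg/L: adequate.

1.7 mg/L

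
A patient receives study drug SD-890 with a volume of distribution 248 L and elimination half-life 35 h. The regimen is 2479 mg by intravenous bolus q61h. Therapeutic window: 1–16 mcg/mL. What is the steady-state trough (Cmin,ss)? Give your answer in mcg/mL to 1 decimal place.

4.3 mcg/mL

τ/t½ = 61/35 ≈ 1.7429, so fraction remaining f = (1/2)^(61/35) ≈ 0.2988.
At steady state, accumulation factor R = 1/(1 − e^(−kτ)) ≈ 1.4261.
Each bolus raises the concentration by D/Vd = 2479/248 ≈ 9.996 mcg/mL.
Cmax,ss = C₀/(1 − f) ≈ 9.996/0.7012 ≈ 14.256 mcg/mL.
Steady-state trough Cmin,ss = Cmax,ss·f ≈ 14.256 × 0.2988 ≈ 4.260 mcg/mL.
Trough 4.3 mcg/mL vs MEC 1 mcg/mL: adequate.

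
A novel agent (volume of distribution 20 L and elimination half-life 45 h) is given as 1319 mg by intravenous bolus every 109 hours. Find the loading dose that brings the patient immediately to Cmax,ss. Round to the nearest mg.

1622 mg

f = (1/2)^(109/45) ≈ 0.186569; accumulation ratio R = 1/(1−f) ≈ 1.22936.
Loading dose to hit Cmax,ss on first dose: D_load = D_maint·R ≈ 1319 × 1.22936 ≈ 1621.53 mg.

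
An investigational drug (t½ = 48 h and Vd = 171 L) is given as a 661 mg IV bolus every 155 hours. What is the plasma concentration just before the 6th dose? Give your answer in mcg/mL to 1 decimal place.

f = (1/2)^(τ/t½) = (1/2)^(155/48) ≈ 0.1066.
C₀ = D/Vd = 661/171 ≈ 3.865 mcg/mL.
Before the 6th dose, 5 doses have been given. Superposition: Cmin = C₀·(f + f² + … + f^5).
≈ 3.865 × (0.1066 + 0.0114 + 0.0012 + 0.0001 + 0.0000) ≈ 3.865 × 0.1193 ≈ 0.461 mcg/mL.

0.5 mcg/mL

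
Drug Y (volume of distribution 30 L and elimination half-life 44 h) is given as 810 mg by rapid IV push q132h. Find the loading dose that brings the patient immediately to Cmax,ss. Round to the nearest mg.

926 mg

f = (1/2)^(132/44) ≈ 0.125000; accumulation ratio R = 1/(1−f) ≈ 1.14286.
Loading dose to hit Cmax,ss on first dose: D_load = D_maint·R ≈ 810 × 1.14286 ≈ 925.72 mg.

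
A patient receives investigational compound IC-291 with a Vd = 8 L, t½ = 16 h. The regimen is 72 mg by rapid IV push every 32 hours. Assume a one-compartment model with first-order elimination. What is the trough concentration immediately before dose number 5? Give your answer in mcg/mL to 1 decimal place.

3.0 mcg/mL

f = (1/2)^(τ/t½) = (1/2)^(32/16) ≈ 0.2500.
C₀ = D/Vd = 72/8 ≈ 9.000 mcg/mL.
Before the 5th dose, 4 doses have been given. Superposition: Cmin = C₀·(f + f² + … + f^4).
≈ 9.000 × (0.2500 + 0.0625 + 0.0156 + 0.0039) ≈ 9.000 × 0.3320 ≈ 2.988 mcg/mL.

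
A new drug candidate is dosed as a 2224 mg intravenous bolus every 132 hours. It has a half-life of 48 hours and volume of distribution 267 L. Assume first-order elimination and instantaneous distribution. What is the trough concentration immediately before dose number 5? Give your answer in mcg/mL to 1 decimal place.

1.5 mcg/mL

f = (1/2)^(τ/t½) = (1/2)^(132/48) ≈ 0.1487.
C₀ = D/Vd = 2224/267 ≈ 8.330 mcg/mL.
Before the 5th dose, 4 doses have been given. Superposition: Cmin = C₀·(f + f² + … + f^4).
≈ 8.330 × (0.1487 + 0.0221 + 0.0033 + 0.0005) ≈ 8.330 × 0.1746 ≈ 1.454 mcg/mL.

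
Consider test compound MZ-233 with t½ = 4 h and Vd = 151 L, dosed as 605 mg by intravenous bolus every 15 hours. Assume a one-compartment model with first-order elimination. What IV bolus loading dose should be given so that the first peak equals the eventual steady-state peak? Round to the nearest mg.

654 mg

f = (1/2)^(15/4) ≈ 0.074325; accumulation ratio R = 1/(1−f) ≈ 1.08029.
Loading dose to hit Cmax,ss on first dose: D_load = D_maint·R ≈ 605 × 1.08029 ≈ 653.58 mg.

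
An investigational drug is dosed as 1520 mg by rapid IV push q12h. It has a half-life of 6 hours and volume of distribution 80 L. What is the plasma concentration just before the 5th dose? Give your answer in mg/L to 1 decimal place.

6.3 mg/L

f = (1/2)^(τ/t½) = (1/2)^(12/6) ≈ 0.2500.
C₀ = D/Vd = 1520/80 ≈ 19.000 mg/L.
Before the 5th dose, 4 doses have been given. Superposition: Cmin = C₀·(f + f² + … + f^4).
≈ 19.000 × (0.2500 + 0.0625 + 0.0156 + 0.0039) ≈ 19.000 × 0.3320 ≈ 6.308 mg/L.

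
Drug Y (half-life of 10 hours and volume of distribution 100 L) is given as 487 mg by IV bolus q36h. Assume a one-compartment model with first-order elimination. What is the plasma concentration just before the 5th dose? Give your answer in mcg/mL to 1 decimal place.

f = (1/2)^(τ/t½) = (1/2)^(36/10) ≈ 0.0825.
C₀ = D/Vd = 487/100 ≈ 4.870 mcg/mL.
Before the 5th dose, 4 doses have been given. Superposition: Cmin = C₀·(f + f² + … + f^4).
≈ 4.870 × (0.0825 + 0.0068 + 0.0006 + 0.0000) ≈ 4.870 × 0.0899 ≈ 0.438 mcg/mL.

0.4 mcg/mL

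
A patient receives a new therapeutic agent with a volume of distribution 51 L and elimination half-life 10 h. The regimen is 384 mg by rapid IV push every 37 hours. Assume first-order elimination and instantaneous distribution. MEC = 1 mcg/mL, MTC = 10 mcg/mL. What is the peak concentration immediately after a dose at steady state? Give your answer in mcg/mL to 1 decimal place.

k = ln2/t½ = ln2/10 ≈ 0.069315 h⁻¹; fraction remaining f = e^(−kτ) = e^(−0.069315×37) ≈ 0.0769.
Accumulation ratio R = 1/(1 − f) ≈ 1/0.9231 ≈ 1.0833.
Each bolus raises the concentration by D/Vd = 384/51 ≈ 7.529 mcg/mL.
Steady-state peak Cmax,ss = C₀·R ≈ 7.529 × 1.0833 ≈ 8.156 mcg/mL.
Peak 8.2 mcg/mL vs MTC 10 mcg/mL: below toxic threshold.

8.2 mcg/mL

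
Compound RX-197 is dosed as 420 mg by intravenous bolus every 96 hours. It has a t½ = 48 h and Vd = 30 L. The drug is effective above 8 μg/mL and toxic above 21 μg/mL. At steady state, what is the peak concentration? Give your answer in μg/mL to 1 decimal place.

τ = 96 h = 2 half-lives, so f = (1/2)^2 = 0.25.
At steady state, R = 1/(1 − 0.25) = 4/3.
Single-dose peak C₀ = D/Vd = 420/30 = 14 μg/mL.
Steady-state peak Cmax,ss = C₀·R = 14 × 4/3 ≈ 18.667 μg/mL.
Peak 18.7 μg/mL vs MTC 21 μg/mL: below toxic threshold.

18.7 μg/mL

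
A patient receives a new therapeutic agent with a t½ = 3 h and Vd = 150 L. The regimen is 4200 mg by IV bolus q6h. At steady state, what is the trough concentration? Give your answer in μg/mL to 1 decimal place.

9.3 μg/mL

The dosing interval is 2 half-lives, so f = 2^(−2) = 0.25.
At steady state, R = 1/(1 − 0.25) = 4/3.
Single-dose peak C₀ = D/Vd = 4200/150 = 28 μg/mL.
Steady-state peak Cmax,ss = C₀·R = 28 × 4/3 ≈ 37.333 μg/mL.
Steady-state trough Cmin,ss = Cmax,ss·f ≈ 37.333 × 0.25 ≈ 9.333 μg/mL.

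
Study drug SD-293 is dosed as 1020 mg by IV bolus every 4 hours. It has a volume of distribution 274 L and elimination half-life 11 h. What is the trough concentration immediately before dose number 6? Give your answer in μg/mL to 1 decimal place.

f = (1/2)^(τ/t½) = (1/2)^(4/11) ≈ 0.7772.
C₀ = D/Vd = 1020/274 ≈ 3.723 μg/mL.
Before the 6th dose, 5 doses have been given. Superposition: Cmin = C₀·(f + f² + … + f^5).
≈ 3.723 × (0.7772 + 0.6040 + 0.4695 + 0.3649 + 0.2836) ≈ 3.723 × 2.4992 ≈ 9.305 μg/mL.

9.3 μg/mL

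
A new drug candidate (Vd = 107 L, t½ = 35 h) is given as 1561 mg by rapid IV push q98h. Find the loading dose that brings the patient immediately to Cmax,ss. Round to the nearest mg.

f = (1/2)^(98/35) ≈ 0.143587; accumulation ratio R = 1/(1−f) ≈ 1.16766.
Loading dose to hit Cmax,ss on first dose: D_load = D_maint·R ≈ 1561 × 1.16766 ≈ 1822.72 mg.

1823 mg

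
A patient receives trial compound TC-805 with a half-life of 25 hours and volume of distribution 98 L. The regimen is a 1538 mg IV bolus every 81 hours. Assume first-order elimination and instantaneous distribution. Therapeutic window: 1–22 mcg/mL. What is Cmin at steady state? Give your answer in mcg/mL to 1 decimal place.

1.9 mcg/mL

Over one 81-h interval, 81/25 ≈ 3.24 half-lives elapse, leaving f ≈ 0.1058 of each dose.
At steady state, accumulation factor R = 1/(1 − e^(−kτ)) ≈ 1.1183.
Each bolus raises the concentration by D/Vd = 1538/98 ≈ 15.694 mcg/mL.
Steady-state peak Cmax,ss = C₀·R ≈ 15.694 × 1.1183 ≈ 17.551 mcg/mL.
Steady-state trough Cmin,ss = Cmax,ss·f ≈ 17.551 × 0.1058 ≈ 1.857 mcg/mL.
Trough 1.9 mcg/mL vs MEC 1 mcg/mL: adequate.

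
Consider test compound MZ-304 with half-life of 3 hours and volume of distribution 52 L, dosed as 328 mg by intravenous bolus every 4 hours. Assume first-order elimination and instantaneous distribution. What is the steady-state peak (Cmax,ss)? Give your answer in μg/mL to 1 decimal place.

k = ln2/t½ = ln2/3 ≈ 0.231049 h⁻¹; fraction remaining f = e^(−kτ) = e^(−0.231049×4) ≈ 0.3969.
Accumulation ratio R = 1/(1 − f) ≈ 1/0.6031 ≈ 1.6581.
Each bolus raises the concentration by D/Vd = 328/52 ≈ 6.308 μg/mL.
Steady-state peak Cmax,ss = C₀·R ≈ 6.308 × 1.6581 ≈ 10.459 μg/mL.

10.5 μg/mL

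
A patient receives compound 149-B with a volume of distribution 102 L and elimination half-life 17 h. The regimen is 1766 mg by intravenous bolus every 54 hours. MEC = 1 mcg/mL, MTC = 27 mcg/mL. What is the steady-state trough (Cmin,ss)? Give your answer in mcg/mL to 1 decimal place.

k = ln2/t½ = ln2/17 ≈ 0.040773 h⁻¹; fraction remaining f = e^(−kτ) = e^(−0.040773×54) ≈ 0.1106.
At steady state, accumulation factor R = 1/(1 − e^(−kτ)) ≈ 1.1244.
Single-dose peak C₀ = D/Vd = 1766/102 ≈ 17.314 mcg/mL.
Steady-state peak Cmax,ss = C₀·R ≈ 17.314 × 1.1244 ≈ 19.468 mcg/mL.
Steady-state trough Cmin,ss = Cmax,ss·f ≈ 19.468 × 0.1106 ≈ 2.153 mcg/mL.
Trough 2.2 mcg/mL vs MEC 1 mcg/mL: adequate.

2.2 mcg/mL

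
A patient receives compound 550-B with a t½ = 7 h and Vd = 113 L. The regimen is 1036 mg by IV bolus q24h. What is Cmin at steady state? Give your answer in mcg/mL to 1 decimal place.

0.9 mcg/mL

k = ln2/t½ = ln2/7 ≈ 0.099021 h⁻¹; fraction remaining f = e^(−kτ) = e^(−0.099021×24) ≈ 0.0929.
Each bolus raises the concentration by D/Vd = 1036/113 ≈ 9.168 mcg/mL.
Steady-state trough Cmin,ss = C₀·f/(1−f) ≈ 9.168 × 0.0929/0.9071 ≈ 0.939 mcg/mL.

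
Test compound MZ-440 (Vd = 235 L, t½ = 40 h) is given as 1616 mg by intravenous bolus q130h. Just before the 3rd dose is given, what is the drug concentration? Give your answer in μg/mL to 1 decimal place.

0.8 μg/mL

f = (1/2)^(τ/t½) = (1/2)^(130/40) ≈ 0.1051.
C₀ = D/Vd = 1616/235 ≈ 6.877 μg/mL.
Before the 3rd dose, 2 doses have been given. Superposition: Cmin = C₀·(f + f²).
≈ 6.877 × (0.1051 + 0.0110) ≈ 6.877 × 0.1161 ≈ 0.798 μg/mL.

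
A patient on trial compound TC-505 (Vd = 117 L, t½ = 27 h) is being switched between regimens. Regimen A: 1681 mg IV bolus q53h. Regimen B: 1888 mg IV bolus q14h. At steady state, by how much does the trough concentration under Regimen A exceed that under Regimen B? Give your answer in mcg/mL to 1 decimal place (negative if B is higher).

Regimen A: f = (1/2)^(53/27) ≈ 0.2565; Cmin,ss = (1681/117)·f/(1−f) ≈ 4.957 mcg/mL.
Regimen B: f = (1/2)^(14/27) ≈ 0.6981; Cmin,ss = (1888/117)·f/(1−f) ≈ 37.314 mcg/mL.
Difference ≈ 4.957 − 37.314 ≈ -32.357 mcg/mL.

-32.4 mcg/mL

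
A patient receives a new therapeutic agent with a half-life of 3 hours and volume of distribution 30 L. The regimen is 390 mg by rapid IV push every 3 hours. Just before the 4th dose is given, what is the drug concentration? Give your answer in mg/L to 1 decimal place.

11.4 mg/L

f = (1/2)^(τ/t½) = (1/2)^(3/3) ≈ 0.5000.
C₀ = D/Vd = 390/30 ≈ 13.000 mg/L.
Before the 4th dose, 3 doses have been given. Superposition: Cmin = C₀·(f + f² + … + f^3).
≈ 13.000 × (0.5000 + 0.2500 + 0.1250) ≈ 13.000 × 0.8750 ≈ 11.375 mg/L.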